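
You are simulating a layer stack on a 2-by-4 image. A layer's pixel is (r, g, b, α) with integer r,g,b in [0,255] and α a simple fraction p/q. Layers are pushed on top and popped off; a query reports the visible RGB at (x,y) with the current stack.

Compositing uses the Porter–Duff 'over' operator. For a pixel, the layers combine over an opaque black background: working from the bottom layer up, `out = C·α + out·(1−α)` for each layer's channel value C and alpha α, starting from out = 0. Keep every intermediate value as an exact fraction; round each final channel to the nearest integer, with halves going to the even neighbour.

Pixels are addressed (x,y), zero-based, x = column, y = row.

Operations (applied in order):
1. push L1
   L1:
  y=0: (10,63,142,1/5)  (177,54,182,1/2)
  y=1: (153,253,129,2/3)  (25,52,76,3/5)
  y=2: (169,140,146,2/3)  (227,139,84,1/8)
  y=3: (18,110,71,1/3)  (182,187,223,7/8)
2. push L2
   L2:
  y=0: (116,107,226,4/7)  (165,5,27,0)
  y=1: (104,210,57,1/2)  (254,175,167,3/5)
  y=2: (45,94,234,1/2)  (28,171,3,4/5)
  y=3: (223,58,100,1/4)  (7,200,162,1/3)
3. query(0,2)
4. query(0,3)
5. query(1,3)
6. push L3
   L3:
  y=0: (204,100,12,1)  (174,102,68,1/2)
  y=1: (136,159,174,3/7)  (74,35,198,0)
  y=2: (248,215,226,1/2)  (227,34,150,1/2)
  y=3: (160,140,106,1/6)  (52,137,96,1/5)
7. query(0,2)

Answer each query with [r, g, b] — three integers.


at x=0,y=2 over L1,L2:
after L1 α=2/3: [338/3, 280/3, 292/3]
after L2 α=1/2: [473/6, 281/3, 497/3]
= [79, 94, 166]

at x=0,y=3 over L1,L2:
L1 α=1/3: [6, 110/3, 71/3]
L2 α=1/4: [241/4, 42, 171/4]
= [60, 42, 43]

(1,3) stack=L1,L2; from [0,0,0]:
+L1 (α=7/8) → [637/4, 1309/8, 1561/8]
+L2 (α=1/3) → [217/2, 703/4, 2209/12]
= [108, 176, 184]

(0,2) stack=L1,L2,L3; from [0,0,0]:
L1 α=2/3: [338/3, 280/3, 292/3]
L2 α=1/2: [473/6, 281/3, 497/3]
L3 α=1/2: [1961/12, 463/3, 1175/6]
→ [163, 154, 196]


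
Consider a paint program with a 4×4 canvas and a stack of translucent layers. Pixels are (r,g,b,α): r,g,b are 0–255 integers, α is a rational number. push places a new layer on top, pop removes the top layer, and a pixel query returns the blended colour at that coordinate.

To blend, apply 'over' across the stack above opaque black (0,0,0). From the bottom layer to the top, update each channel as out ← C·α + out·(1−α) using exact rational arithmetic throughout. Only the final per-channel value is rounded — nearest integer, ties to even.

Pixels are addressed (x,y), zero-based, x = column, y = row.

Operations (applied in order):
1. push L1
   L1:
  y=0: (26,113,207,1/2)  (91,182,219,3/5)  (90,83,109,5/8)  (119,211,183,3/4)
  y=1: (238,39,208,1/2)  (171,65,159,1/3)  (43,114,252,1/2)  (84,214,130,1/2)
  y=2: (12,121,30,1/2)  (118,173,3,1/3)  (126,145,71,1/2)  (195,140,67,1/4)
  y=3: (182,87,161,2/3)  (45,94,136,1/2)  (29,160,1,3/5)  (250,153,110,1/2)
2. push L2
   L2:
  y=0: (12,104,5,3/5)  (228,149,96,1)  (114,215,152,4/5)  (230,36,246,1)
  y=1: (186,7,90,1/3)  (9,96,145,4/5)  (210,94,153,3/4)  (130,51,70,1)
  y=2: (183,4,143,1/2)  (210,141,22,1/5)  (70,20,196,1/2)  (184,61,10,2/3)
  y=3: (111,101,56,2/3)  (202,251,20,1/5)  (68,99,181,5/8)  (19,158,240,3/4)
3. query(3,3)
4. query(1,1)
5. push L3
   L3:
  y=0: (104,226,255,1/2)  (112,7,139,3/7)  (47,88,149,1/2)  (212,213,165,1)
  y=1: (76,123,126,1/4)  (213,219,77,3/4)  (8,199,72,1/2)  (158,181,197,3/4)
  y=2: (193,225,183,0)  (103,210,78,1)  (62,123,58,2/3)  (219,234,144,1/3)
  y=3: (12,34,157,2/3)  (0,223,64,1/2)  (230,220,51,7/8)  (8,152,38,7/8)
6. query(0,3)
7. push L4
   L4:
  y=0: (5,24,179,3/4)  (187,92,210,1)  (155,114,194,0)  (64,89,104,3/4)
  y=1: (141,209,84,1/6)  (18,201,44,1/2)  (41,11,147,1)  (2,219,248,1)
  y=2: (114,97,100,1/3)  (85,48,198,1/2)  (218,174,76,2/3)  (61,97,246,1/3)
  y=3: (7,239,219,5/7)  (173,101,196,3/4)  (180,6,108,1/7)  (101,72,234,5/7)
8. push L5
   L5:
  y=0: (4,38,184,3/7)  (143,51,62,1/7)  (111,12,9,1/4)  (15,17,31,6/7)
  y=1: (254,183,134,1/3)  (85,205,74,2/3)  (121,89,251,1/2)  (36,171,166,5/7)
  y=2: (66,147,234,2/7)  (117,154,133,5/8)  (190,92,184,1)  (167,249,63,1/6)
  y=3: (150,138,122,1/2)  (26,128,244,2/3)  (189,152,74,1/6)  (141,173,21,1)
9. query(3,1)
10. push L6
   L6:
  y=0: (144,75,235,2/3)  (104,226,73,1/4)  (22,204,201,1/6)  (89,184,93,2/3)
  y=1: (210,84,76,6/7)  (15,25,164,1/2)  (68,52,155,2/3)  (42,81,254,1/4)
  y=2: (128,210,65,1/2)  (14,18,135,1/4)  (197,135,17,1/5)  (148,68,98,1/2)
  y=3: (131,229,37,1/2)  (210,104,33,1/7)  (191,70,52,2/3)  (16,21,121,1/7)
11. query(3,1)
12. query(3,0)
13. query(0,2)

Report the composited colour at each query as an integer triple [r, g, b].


query (3,3) [L1,L2] — begin 0,0,0
L1 α=1/2: [125, 153/2, 55]
L2 α=3/4: [91/2, 1101/8, 775/4]
= [46, 138, 194]

at x=1,y=1 over L1,L2:
after L1 α=1/3: [57, 65/3, 53]
after L2 α=4/5: [93/5, 1217/15, 633/5]
→ [19, 81, 127]

(0,3) stack=L1,L2,L3; from [0,0,0]:
L1 α=2/3: [364/3, 58, 322/3]
L2 α=2/3: [1030/9, 260/3, 658/9]
L3 α=2/3: [1246/27, 464/9, 3484/27]
→ [46, 52, 129]

query (3,1) [L1,L2,L3,L4,L5] — begin 0,0,0
after L1 α=1/2: [42, 107, 65]
after L2 α=1: [130, 51, 70]
after L3 α=3/4: [151, 297/2, 661/4]
after L4 α=1: [2, 219, 248]
after L5 α=5/7: [184/7, 1293/7, 1326/7]
rounded: [26, 185, 189]

(3,1) stack=L1,L2,L3,L4,L5,L6; from [0,0,0]:
+L1 (α=1/2) → [42, 107, 65]
+L2 (α=1) → [130, 51, 70]
+L3 (α=3/4) → [151, 297/2, 661/4]
+L4 (α=1) → [2, 219, 248]
+L5 (α=5/7) → [184/7, 1293/7, 1326/7]
+L6 (α=1/4) → [423/14, 2223/14, 1439/7]
rounded: [30, 159, 206]

(3,0) stack=L1,L2,L3,L4,L5,L6; from [0,0,0]:
L1 α=3/4: [357/4, 633/4, 549/4]
L2 α=1: [230, 36, 246]
L3 α=1: [212, 213, 165]
L4 α=3/4: [101, 120, 477/4]
L5 α=6/7: [191/7, 222/7, 1221/28]
L6 α=2/3: [479/7, 2798/21, 2143/28]
= [68, 133, 77]

query (0,2) [L1,L2,L3,L4,L5,L6] — begin 0,0,0
+L1 (α=1/2) → [6, 121/2, 15]
+L2 (α=1/2) → [189/2, 129/4, 79]
+L3 (α=0) → [189/2, 129/4, 79]
+L4 (α=1/3) → [101, 323/6, 86]
+L5 (α=2/7) → [91, 3379/42, 898/7]
+L6 (α=1/2) → [219/2, 12199/84, 1353/14]
→ [110, 145, 97]


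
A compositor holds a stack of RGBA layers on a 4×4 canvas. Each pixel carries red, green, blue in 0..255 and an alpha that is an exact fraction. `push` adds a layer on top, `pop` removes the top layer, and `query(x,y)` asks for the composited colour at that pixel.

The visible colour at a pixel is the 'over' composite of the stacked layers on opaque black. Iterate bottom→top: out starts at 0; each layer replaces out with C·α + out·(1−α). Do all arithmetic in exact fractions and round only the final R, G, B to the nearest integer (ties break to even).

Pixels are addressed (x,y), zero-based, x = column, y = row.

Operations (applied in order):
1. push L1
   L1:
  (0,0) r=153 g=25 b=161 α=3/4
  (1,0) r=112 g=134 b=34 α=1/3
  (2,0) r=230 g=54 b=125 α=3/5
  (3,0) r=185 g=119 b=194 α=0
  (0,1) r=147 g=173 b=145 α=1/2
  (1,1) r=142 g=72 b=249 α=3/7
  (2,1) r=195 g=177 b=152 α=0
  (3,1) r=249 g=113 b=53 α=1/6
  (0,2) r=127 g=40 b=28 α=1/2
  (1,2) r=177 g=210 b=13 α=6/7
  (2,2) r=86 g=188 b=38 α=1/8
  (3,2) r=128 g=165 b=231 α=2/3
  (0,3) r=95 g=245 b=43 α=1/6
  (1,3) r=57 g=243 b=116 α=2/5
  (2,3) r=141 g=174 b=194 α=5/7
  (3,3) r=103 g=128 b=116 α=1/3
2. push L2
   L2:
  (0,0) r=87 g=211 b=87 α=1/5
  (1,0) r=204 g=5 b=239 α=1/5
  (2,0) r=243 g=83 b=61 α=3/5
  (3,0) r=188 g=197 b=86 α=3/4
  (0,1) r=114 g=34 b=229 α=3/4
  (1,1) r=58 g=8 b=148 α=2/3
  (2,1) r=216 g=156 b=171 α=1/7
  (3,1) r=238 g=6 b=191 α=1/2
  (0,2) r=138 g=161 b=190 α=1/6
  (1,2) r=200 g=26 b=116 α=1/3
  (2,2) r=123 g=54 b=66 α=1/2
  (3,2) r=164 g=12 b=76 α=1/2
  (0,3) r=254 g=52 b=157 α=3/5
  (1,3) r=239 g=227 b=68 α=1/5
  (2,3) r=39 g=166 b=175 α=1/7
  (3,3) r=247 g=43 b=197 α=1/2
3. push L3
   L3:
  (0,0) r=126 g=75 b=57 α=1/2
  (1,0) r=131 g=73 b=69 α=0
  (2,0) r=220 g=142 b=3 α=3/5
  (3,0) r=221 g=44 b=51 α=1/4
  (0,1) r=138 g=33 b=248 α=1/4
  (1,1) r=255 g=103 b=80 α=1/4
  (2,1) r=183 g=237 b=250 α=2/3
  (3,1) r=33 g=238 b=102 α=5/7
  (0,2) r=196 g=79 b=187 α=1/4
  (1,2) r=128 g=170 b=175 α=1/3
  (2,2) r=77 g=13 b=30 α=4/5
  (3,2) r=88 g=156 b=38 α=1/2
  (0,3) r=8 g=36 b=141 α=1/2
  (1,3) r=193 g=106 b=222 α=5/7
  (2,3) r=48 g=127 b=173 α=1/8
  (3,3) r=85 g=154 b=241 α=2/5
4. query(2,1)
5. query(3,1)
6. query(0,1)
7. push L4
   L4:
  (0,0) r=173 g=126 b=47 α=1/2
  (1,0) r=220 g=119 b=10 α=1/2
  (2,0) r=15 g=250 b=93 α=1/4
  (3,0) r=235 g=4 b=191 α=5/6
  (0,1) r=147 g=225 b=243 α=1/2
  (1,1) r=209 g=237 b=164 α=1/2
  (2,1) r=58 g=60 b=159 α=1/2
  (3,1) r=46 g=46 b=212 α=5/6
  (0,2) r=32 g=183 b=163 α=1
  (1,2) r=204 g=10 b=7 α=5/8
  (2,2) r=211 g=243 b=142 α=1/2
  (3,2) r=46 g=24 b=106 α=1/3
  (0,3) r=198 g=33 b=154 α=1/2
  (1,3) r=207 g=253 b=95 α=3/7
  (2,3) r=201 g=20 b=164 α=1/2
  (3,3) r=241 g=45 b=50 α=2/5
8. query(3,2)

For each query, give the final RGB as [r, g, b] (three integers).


at x=2,y=1 over L1,L2,L3:
L1 α=0: [0, 0, 0]
L2 α=1/7: [216/7, 156/7, 171/7]
L3 α=2/3: [926/7, 1158/7, 3671/21]
→ [132, 165, 175]

(3,1) stack=L1,L2,L3; from [0,0,0]:
after L1 α=1/6: [83/2, 113/6, 53/6]
after L2 α=1/2: [559/4, 149/12, 1199/12]
after L3 α=5/7: [127/2, 7289/42, 4259/42]
rounded: [64, 174, 101]

(0,1) stack=L1,L2,L3; from [0,0,0]:
L1 α=1/2: [147/2, 173/2, 145/2]
L2 α=3/4: [831/8, 377/8, 1519/8]
L3 α=1/4: [3597/32, 1395/32, 6541/32]
rounded: [112, 44, 204]

at x=3,y=2 over L1,L2,L3,L4:
+L1 (α=2/3) → [256/3, 110, 154]
+L2 (α=1/2) → [374/3, 61, 115]
+L3 (α=1/2) → [319/3, 217/2, 153/2]
+L4 (α=1/3) → [776/9, 241/3, 259/3]
= [86, 80, 86]


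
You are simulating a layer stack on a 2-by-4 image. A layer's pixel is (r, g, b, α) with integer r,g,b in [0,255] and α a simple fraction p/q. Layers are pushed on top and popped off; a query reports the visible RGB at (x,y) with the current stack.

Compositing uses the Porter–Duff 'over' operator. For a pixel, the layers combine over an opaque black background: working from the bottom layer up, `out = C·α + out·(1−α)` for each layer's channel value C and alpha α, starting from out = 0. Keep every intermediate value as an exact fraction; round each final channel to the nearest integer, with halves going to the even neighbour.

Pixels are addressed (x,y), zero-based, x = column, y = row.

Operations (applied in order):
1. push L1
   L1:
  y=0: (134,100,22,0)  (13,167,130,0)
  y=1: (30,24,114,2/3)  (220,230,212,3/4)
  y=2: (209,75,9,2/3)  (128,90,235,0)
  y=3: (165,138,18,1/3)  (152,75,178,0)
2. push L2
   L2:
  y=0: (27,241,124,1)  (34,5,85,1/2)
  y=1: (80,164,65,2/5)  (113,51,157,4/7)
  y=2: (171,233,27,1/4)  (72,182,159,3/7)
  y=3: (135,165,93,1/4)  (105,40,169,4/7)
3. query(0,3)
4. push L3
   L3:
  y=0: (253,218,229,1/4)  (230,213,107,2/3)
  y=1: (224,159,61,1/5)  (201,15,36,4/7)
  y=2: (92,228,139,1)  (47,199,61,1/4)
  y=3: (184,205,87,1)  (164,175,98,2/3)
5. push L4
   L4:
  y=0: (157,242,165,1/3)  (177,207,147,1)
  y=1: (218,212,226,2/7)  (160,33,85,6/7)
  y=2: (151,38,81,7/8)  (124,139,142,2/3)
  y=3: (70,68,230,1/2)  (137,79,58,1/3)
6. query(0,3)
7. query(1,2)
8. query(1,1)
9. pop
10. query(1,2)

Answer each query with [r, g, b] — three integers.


(0,3) stack=L1,L2; from [0,0,0]:
+L1 (α=1/3) → [55, 46, 6]
+L2 (α=1/4) → [75, 303/4, 111/4]
rounded: [75, 76, 28]

query (0,3) [L1,L2,L3,L4] — begin 0,0,0
+L1 (α=1/3) → [55, 46, 6]
+L2 (α=1/4) → [75, 303/4, 111/4]
+L3 (α=1) → [184, 205, 87]
+L4 (α=1/2) → [127, 273/2, 317/2]
rounded: [127, 136, 158]

(1,2) stack=L1,L2,L3,L4; from [0,0,0]:
+L1 (α=0) → [0, 0, 0]
+L2 (α=3/7) → [216/7, 78, 477/7]
+L3 (α=1/4) → [977/28, 433/4, 929/14]
+L4 (α=2/3) → [7921/84, 515/4, 1635/14]
rounded: [94, 129, 117]

query (1,1) [L1,L2,L3,L4] — begin 0,0,0
after L1 α=3/4: [165, 345/2, 159]
after L2 α=4/7: [947/7, 1443/14, 1105/7]
after L3 α=4/7: [8469/49, 5169/98, 4323/49]
after L4 α=6/7: [55509/343, 24573/686, 29313/343]
rounded: [162, 36, 85]

at x=1,y=2 over L1,L2,L3:
after L1 α=0: [0, 0, 0]
after L2 α=3/7: [216/7, 78, 477/7]
after L3 α=1/4: [977/28, 433/4, 929/14]
rounded: [35, 108, 66]


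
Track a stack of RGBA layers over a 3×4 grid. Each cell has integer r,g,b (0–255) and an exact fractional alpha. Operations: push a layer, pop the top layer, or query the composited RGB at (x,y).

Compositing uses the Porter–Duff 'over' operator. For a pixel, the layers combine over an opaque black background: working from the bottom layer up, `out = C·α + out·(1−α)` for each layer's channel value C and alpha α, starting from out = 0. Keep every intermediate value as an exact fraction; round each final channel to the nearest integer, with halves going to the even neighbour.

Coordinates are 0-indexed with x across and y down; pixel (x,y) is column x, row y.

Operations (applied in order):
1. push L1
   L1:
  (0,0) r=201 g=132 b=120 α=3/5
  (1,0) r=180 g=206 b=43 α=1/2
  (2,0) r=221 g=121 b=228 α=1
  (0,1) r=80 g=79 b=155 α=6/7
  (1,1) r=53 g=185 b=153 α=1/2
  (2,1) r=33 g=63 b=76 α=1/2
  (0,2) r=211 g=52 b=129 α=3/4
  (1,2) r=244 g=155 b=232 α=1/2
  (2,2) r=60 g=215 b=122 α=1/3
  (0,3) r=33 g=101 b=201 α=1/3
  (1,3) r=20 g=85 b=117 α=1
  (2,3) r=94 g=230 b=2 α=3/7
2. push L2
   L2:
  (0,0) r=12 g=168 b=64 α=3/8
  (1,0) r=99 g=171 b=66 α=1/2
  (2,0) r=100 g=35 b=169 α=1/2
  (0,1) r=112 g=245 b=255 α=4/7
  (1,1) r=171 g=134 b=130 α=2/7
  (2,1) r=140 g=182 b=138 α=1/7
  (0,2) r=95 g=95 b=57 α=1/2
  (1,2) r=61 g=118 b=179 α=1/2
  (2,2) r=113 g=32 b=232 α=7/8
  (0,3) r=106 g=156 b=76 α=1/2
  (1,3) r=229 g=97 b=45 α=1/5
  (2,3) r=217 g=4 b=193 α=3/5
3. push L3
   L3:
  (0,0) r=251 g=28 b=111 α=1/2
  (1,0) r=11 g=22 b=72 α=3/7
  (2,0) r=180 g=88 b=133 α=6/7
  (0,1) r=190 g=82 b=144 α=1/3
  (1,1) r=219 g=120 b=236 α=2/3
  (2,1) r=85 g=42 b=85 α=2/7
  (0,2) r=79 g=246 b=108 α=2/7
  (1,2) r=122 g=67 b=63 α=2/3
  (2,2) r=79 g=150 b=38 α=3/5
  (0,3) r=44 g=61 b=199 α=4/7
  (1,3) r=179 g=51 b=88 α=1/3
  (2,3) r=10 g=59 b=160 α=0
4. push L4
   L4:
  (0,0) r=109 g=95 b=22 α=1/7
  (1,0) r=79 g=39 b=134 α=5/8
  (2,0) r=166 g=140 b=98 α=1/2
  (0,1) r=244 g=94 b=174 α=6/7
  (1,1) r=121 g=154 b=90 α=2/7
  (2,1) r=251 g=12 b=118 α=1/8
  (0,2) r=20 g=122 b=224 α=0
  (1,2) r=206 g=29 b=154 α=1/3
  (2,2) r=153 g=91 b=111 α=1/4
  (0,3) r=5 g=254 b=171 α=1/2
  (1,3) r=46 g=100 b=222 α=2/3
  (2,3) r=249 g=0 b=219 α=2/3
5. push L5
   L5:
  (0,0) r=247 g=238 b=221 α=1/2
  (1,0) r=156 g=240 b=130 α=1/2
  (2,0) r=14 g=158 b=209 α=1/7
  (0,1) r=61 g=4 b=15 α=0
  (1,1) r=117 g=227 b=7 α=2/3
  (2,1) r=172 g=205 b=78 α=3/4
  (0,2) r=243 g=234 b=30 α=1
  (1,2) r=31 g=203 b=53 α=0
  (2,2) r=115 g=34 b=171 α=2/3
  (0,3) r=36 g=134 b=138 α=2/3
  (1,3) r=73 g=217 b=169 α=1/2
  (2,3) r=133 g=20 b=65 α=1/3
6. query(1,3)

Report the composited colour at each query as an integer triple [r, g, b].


at x=1,y=3 over L1,L2,L3,L4,L5:
+L1 (α=1) → [20, 85, 117]
+L2 (α=1/5) → [309/5, 437/5, 513/5]
+L3 (α=1/3) → [1513/15, 1129/15, 1466/15]
+L4 (α=2/3) → [2893/45, 4129/45, 8126/45]
+L5 (α=1/2) → [3089/45, 6947/45, 15731/90]
rounded: [69, 154, 175]


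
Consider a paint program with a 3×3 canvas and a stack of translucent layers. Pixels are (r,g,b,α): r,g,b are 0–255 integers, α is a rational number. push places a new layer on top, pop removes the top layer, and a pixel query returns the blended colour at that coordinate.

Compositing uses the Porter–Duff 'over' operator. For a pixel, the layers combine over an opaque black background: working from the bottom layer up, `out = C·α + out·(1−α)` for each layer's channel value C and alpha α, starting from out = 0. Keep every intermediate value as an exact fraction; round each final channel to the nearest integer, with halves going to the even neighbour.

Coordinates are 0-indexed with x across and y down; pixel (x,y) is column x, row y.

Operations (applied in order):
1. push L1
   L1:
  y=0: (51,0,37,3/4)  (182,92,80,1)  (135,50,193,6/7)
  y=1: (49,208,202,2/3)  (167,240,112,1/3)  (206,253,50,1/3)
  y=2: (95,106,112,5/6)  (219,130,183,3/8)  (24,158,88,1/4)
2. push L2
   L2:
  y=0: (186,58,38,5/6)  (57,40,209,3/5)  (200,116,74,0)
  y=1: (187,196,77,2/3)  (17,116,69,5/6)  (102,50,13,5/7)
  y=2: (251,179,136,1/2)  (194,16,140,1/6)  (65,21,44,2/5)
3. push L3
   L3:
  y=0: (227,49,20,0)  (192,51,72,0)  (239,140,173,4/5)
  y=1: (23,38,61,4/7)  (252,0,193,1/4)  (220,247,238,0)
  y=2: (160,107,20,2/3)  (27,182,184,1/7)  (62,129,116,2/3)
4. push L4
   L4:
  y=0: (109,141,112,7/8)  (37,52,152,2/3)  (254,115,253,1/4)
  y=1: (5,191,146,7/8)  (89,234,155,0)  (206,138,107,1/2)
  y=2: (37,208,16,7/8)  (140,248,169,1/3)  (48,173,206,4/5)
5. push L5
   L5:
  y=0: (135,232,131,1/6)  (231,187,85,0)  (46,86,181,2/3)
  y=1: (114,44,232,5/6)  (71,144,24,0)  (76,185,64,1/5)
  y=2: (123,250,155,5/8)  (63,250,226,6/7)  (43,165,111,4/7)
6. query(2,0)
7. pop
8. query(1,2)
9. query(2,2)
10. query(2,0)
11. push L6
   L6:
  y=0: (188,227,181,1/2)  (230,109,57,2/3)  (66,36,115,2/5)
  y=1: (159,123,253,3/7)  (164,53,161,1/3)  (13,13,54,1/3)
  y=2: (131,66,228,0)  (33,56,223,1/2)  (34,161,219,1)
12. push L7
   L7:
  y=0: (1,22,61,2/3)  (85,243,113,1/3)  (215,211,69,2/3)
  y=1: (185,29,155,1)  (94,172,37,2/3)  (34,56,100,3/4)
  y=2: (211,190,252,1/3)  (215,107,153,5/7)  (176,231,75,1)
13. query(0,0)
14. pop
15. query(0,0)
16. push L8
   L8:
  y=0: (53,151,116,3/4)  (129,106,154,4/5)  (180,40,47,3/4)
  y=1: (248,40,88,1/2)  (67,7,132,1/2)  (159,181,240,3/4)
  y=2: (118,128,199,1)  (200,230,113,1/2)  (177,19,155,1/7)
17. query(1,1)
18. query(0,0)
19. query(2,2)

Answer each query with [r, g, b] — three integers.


query (2,0) [L1,L2,L3,L4,L5] — begin 0,0,0
after L1 α=6/7: [810/7, 300/7, 1158/7]
after L2 α=0: [810/7, 300/7, 1158/7]
after L3 α=4/5: [7502/35, 844/7, 6002/35]
after L4 α=1/4: [7849/35, 3337/28, 26861/140]
after L5 α=2/3: [11069/105, 8153/84, 25847/140]
= [105, 97, 185]

(1,2) stack=L1,L2,L3,L4; from [0,0,0]:
+L1 (α=3/8) → [657/8, 195/4, 549/8]
+L2 (α=1/6) → [4837/48, 1039/24, 3865/48]
+L3 (α=1/7) → [5053/56, 1767/28, 5337/56]
+L4 (α=1/3) → [2991/28, 5239/42, 10069/84]
rounded: [107, 125, 120]

(2,2) stack=L1,L2,L3,L4; from [0,0,0]:
after L1 α=1/4: [6, 79/2, 22]
after L2 α=2/5: [148/5, 321/10, 154/5]
after L3 α=2/3: [256/5, 967/10, 438/5]
after L4 α=4/5: [1216/25, 7887/50, 4558/25]
= [49, 158, 182]

query (2,0) [L1,L2,L3,L4] — begin 0,0,0
+L1 (α=6/7) → [810/7, 300/7, 1158/7]
+L2 (α=0) → [810/7, 300/7, 1158/7]
+L3 (α=4/5) → [7502/35, 844/7, 6002/35]
+L4 (α=1/4) → [7849/35, 3337/28, 26861/140]
rounded: [224, 119, 192]

query (0,0) [L1,L2,L3,L4,L6,L7] — begin 0,0,0
L1 α=3/4: [153/4, 0, 111/4]
L2 α=5/6: [1291/8, 145/3, 871/24]
L3 α=0: [1291/8, 145/3, 871/24]
L4 α=7/8: [7395/64, 1553/12, 19687/192]
L6 α=1/2: [19427/128, 4277/24, 54439/384]
L7 α=2/3: [6561/128, 5333/72, 101287/1152]
→ [51, 74, 88]

query (0,0) [L1,L2,L3,L4,L6] — begin 0,0,0
+L1 (α=3/4) → [153/4, 0, 111/4]
+L2 (α=5/6) → [1291/8, 145/3, 871/24]
+L3 (α=0) → [1291/8, 145/3, 871/24]
+L4 (α=7/8) → [7395/64, 1553/12, 19687/192]
+L6 (α=1/2) → [19427/128, 4277/24, 54439/384]
= [152, 178, 142]

(1,1) stack=L1,L2,L3,L4,L6,L8; from [0,0,0]:
after L1 α=1/3: [167/3, 80, 112/3]
after L2 α=5/6: [211/9, 110, 1147/18]
after L3 α=1/4: [967/12, 165/2, 2305/24]
after L4 α=0: [967/12, 165/2, 2305/24]
after L6 α=1/3: [1951/18, 218/3, 4237/36]
after L8 α=1/2: [3157/36, 239/6, 8989/72]
→ [88, 40, 125]

(0,0) stack=L1,L2,L3,L4,L6,L8; from [0,0,0]:
L1 α=3/4: [153/4, 0, 111/4]
L2 α=5/6: [1291/8, 145/3, 871/24]
L3 α=0: [1291/8, 145/3, 871/24]
L4 α=7/8: [7395/64, 1553/12, 19687/192]
L6 α=1/2: [19427/128, 4277/24, 54439/384]
L8 α=3/4: [39779/512, 15149/96, 188071/1536]
= [78, 158, 122]

query (2,2) [L1,L2,L3,L4,L6,L8] — begin 0,0,0
L1 α=1/4: [6, 79/2, 22]
L2 α=2/5: [148/5, 321/10, 154/5]
L3 α=2/3: [256/5, 967/10, 438/5]
L4 α=4/5: [1216/25, 7887/50, 4558/25]
L6 α=1: [34, 161, 219]
L8 α=1/7: [381/7, 985/7, 1469/7]
= [54, 141, 210]


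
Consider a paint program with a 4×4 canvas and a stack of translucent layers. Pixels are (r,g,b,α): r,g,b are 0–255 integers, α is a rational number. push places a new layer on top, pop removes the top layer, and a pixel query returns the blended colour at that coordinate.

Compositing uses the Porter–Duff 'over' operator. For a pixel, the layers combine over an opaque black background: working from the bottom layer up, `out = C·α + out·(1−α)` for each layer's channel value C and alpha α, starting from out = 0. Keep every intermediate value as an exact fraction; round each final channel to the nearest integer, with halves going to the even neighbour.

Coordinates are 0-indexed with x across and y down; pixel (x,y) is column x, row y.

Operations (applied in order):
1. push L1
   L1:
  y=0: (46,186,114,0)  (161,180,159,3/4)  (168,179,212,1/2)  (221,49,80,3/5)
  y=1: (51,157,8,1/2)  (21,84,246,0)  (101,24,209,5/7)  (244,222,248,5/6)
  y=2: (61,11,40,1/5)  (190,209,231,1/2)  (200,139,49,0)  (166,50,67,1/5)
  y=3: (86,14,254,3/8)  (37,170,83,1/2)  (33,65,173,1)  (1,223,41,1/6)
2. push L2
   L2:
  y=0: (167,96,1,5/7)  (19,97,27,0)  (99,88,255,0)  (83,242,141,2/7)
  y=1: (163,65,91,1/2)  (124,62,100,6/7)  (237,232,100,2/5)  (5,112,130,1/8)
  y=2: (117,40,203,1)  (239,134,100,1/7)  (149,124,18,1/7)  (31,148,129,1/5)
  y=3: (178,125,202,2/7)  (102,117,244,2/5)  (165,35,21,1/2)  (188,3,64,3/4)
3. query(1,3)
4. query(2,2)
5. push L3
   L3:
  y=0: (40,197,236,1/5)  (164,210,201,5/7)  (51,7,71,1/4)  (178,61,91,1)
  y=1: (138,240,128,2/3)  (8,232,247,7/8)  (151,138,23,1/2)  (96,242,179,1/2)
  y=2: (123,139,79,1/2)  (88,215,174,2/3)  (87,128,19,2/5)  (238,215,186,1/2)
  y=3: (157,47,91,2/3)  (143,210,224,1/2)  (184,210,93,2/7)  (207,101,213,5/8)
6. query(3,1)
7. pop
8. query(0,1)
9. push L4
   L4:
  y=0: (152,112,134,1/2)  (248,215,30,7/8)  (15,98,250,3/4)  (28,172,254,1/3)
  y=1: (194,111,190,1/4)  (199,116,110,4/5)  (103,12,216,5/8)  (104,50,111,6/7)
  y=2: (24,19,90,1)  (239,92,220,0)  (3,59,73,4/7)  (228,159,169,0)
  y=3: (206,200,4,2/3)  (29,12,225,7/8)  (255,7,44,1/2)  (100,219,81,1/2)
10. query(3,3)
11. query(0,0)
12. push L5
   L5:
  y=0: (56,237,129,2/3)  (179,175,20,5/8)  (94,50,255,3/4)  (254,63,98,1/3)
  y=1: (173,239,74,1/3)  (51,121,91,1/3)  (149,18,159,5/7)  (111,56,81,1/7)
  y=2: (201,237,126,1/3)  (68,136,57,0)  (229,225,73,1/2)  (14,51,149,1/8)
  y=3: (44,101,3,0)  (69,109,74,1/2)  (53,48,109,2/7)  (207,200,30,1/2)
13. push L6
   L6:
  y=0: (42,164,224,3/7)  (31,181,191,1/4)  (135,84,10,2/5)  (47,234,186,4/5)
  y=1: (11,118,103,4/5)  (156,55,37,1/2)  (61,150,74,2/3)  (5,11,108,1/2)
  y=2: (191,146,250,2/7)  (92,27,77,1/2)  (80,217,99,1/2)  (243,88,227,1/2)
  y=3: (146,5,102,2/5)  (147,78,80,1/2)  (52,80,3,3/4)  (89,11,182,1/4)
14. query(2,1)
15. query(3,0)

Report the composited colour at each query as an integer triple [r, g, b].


at x=1,y=3 over L1,L2:
L1 α=1/2: [37/2, 85, 83/2]
L2 α=2/5: [519/10, 489/5, 245/2]
rounded: [52, 98, 122]

query (2,2) [L1,L2] — begin 0,0,0
+L1 (α=0) → [0, 0, 0]
+L2 (α=1/7) → [149/7, 124/7, 18/7]
rounded: [21, 18, 3]

(3,1) stack=L1,L2,L3; from [0,0,0]:
+L1 (α=5/6) → [610/3, 185, 620/3]
+L2 (α=1/8) → [4285/24, 1407/8, 2365/12]
+L3 (α=1/2) → [6589/48, 3343/16, 4513/24]
= [137, 209, 188]

(0,1) stack=L1,L2; from [0,0,0]:
+L1 (α=1/2) → [51/2, 157/2, 4]
+L2 (α=1/2) → [377/4, 287/4, 95/2]
rounded: [94, 72, 48]

(3,3) stack=L1,L2,L4; from [0,0,0]:
+L1 (α=1/6) → [1/6, 223/6, 41/6]
+L2 (α=3/4) → [3385/24, 277/24, 1193/24]
+L4 (α=1/2) → [5785/48, 5533/48, 3137/48]
→ [121, 115, 65]

at x=0,y=0 over L1,L2,L4:
after L1 α=0: [0, 0, 0]
after L2 α=5/7: [835/7, 480/7, 5/7]
after L4 α=1/2: [1899/14, 632/7, 943/14]
= [136, 90, 67]

query (2,1) [L1,L2,L4,L5,L6] — begin 0,0,0
after L1 α=5/7: [505/7, 120/7, 1045/7]
after L2 α=2/5: [4833/35, 3608/35, 907/7]
after L4 α=5/8: [8131/70, 3231/70, 10281/56]
after L5 α=5/7: [34206/245, 6381/245, 32541/196]
after L6 α=2/3: [64096/735, 26627/245, 61549/588]
= [87, 109, 105]

query (3,0) [L1,L2,L4,L5,L6] — begin 0,0,0
L1 α=3/5: [663/5, 147/5, 48]
L2 α=2/7: [829/7, 631/7, 522/7]
L4 α=1/3: [618/7, 822/7, 2822/21]
L5 α=1/3: [3014/21, 695/7, 7702/63]
L6 α=4/5: [6962/105, 7247/35, 54574/315]
= [66, 207, 173]


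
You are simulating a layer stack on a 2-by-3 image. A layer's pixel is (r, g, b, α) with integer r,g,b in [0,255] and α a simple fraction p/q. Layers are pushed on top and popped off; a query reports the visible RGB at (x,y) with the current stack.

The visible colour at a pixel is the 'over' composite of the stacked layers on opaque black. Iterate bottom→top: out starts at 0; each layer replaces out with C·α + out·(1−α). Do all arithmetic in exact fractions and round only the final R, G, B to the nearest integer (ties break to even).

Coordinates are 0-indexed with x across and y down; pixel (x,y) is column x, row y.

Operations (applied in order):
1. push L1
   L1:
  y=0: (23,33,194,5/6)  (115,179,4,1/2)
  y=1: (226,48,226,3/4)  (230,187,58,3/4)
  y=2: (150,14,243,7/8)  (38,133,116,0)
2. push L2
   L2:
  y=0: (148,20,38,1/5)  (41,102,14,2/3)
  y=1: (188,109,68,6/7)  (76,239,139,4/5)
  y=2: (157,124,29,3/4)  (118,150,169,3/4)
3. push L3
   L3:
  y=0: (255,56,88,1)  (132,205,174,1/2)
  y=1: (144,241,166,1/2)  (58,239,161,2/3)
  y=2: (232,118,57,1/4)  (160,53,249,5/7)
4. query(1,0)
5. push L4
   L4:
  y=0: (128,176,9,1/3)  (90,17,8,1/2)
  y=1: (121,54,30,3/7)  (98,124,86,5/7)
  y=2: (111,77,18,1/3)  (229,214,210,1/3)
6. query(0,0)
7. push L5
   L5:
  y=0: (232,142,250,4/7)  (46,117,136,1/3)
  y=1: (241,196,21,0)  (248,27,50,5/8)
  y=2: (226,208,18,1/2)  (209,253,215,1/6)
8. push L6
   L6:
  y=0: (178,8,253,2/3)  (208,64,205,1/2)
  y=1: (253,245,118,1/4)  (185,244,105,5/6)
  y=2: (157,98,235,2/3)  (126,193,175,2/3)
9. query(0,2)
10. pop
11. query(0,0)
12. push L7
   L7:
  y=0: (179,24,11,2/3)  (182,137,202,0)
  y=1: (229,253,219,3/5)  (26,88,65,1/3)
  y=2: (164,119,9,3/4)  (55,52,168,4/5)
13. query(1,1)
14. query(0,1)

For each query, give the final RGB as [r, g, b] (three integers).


query (1,0) [L1,L2,L3] — begin 0,0,0
after L1 α=1/2: [115/2, 179/2, 2]
after L2 α=2/3: [93/2, 587/6, 10]
after L3 α=1/2: [357/4, 1817/12, 92]
= [89, 151, 92]

at x=0,y=0 over L1,L2,L3,L4:
L1 α=5/6: [115/6, 55/2, 485/3]
L2 α=1/5: [674/15, 26, 2054/15]
L3 α=1: [255, 56, 88]
L4 α=1/3: [638/3, 96, 185/3]
= [213, 96, 62]

(0,2) stack=L1,L2,L3,L4,L5,L6; from [0,0,0]:
+L1 (α=7/8) → [525/4, 49/4, 1701/8]
+L2 (α=3/4) → [2409/16, 1537/16, 2397/32]
+L3 (α=1/4) → [10939/64, 6499/64, 9015/128]
+L4 (α=1/3) → [14491/96, 8963/96, 3389/64]
+L5 (α=1/2) → [36187/192, 28931/192, 4541/128]
+L6 (α=2/3) → [96475/576, 66563/576, 21567/128]
= [167, 116, 168]

at x=0,y=0 over L1,L2,L3,L4,L5:
L1 α=5/6: [115/6, 55/2, 485/3]
L2 α=1/5: [674/15, 26, 2054/15]
L3 α=1: [255, 56, 88]
L4 α=1/3: [638/3, 96, 185/3]
L5 α=4/7: [1566/7, 856/7, 1185/7]
→ [224, 122, 169]

query (1,1) [L1,L2,L3,L4,L5,L7] — begin 0,0,0
+L1 (α=3/4) → [345/2, 561/4, 87/2]
+L2 (α=4/5) → [953/10, 877/4, 1199/10]
+L3 (α=2/3) → [2113/30, 2789/12, 1473/10]
+L4 (α=5/7) → [9463/105, 6509/42, 3623/35]
+L5 (α=5/8) → [52863/280, 8399/112, 19619/280]
+L7 (α=1/3) → [56503/420, 13327/168, 9573/140]
→ [135, 79, 68]

query (0,1) [L1,L2,L3,L4,L5,L7] — begin 0,0,0
L1 α=3/4: [339/2, 36, 339/2]
L2 α=6/7: [2595/14, 690/7, 165/2]
L3 α=1/2: [4611/28, 2377/14, 497/4]
L4 α=3/7: [7152/49, 5888/49, 587/7]
L5 α=0: [7152/49, 5888/49, 587/7]
L7 α=3/5: [47967/245, 48967/245, 5773/35]
→ [196, 200, 165]


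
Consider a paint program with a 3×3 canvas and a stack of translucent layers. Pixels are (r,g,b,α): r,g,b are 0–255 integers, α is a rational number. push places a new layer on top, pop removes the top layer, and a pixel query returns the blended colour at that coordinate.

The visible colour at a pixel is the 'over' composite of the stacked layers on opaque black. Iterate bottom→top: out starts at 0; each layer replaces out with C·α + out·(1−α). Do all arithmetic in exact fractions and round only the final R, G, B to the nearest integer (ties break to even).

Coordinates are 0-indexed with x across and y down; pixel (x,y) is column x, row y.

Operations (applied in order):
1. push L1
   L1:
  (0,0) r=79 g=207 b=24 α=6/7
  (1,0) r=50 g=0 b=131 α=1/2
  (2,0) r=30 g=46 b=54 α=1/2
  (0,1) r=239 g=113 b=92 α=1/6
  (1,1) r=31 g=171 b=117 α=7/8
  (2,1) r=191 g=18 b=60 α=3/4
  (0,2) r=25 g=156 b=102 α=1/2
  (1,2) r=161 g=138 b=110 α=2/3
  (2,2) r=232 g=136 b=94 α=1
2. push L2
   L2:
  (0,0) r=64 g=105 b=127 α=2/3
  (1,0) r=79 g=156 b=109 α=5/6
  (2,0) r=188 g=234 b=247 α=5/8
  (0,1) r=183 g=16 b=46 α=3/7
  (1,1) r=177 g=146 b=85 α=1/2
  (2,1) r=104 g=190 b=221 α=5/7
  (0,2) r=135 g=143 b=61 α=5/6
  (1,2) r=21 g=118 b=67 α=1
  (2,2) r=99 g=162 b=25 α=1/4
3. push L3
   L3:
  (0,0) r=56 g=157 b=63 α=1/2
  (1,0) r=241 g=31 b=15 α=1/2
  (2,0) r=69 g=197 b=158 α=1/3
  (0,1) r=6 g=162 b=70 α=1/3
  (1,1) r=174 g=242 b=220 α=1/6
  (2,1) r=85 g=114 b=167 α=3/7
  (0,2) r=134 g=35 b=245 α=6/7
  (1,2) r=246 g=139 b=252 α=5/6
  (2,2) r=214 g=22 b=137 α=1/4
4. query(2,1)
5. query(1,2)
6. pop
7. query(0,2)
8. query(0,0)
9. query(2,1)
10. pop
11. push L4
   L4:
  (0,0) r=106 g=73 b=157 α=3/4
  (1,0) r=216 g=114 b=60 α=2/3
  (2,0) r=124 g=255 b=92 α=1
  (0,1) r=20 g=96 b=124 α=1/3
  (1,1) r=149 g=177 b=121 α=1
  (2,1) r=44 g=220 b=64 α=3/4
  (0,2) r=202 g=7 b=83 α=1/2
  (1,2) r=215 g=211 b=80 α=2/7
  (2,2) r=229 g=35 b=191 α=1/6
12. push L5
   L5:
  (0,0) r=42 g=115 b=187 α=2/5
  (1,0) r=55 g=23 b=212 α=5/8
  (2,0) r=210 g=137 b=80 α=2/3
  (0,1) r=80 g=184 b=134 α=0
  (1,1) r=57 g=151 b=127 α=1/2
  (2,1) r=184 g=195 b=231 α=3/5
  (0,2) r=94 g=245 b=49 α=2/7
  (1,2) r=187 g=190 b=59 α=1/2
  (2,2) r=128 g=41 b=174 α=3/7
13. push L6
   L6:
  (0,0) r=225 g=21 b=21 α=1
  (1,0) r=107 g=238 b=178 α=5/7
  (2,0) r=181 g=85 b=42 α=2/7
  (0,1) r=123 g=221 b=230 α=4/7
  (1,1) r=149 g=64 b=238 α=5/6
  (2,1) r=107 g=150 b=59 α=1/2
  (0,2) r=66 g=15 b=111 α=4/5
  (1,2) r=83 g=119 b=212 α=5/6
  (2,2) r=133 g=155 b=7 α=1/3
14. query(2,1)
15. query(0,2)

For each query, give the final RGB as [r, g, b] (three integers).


at x=2,y=1 over L1,L2,L3:
+L1 (α=3/4) → [573/4, 27/2, 45]
+L2 (α=5/7) → [1613/14, 977/7, 1195/7]
+L3 (α=3/7) → [5011/49, 6302/49, 8287/49]
→ [102, 129, 169]

at x=1,y=2 over L1,L2,L3:
after L1 α=2/3: [322/3, 92, 220/3]
after L2 α=1: [21, 118, 67]
after L3 α=5/6: [417/2, 271/2, 1327/6]
rounded: [208, 136, 221]

query (0,2) [L1,L2] — begin 0,0,0
after L1 α=1/2: [25/2, 78, 51]
after L2 α=5/6: [1375/12, 793/6, 178/3]
= [115, 132, 59]

at x=0,y=0 over L1,L2:
after L1 α=6/7: [474/7, 1242/7, 144/7]
after L2 α=2/3: [1370/21, 904/7, 1922/21]
→ [65, 129, 92]

query (2,1) [L1,L2] — begin 0,0,0
after L1 α=3/4: [573/4, 27/2, 45]
after L2 α=5/7: [1613/14, 977/7, 1195/7]
rounded: [115, 140, 171]

(2,1) stack=L1,L4,L5,L6; from [0,0,0]:
+L1 (α=3/4) → [573/4, 27/2, 45]
+L4 (α=3/4) → [1101/16, 1347/8, 237/4]
+L5 (α=3/5) → [5517/40, 3687/20, 1623/10]
+L6 (α=1/2) → [9797/80, 6687/40, 2213/20]
= [122, 167, 111]

(0,2) stack=L1,L4,L5,L6; from [0,0,0]:
+L1 (α=1/2) → [25/2, 78, 51]
+L4 (α=1/2) → [429/4, 85/2, 67]
+L5 (α=2/7) → [2897/28, 1405/14, 433/7]
+L6 (α=4/5) → [10289/140, 449/14, 3541/35]
rounded: [73, 32, 101]


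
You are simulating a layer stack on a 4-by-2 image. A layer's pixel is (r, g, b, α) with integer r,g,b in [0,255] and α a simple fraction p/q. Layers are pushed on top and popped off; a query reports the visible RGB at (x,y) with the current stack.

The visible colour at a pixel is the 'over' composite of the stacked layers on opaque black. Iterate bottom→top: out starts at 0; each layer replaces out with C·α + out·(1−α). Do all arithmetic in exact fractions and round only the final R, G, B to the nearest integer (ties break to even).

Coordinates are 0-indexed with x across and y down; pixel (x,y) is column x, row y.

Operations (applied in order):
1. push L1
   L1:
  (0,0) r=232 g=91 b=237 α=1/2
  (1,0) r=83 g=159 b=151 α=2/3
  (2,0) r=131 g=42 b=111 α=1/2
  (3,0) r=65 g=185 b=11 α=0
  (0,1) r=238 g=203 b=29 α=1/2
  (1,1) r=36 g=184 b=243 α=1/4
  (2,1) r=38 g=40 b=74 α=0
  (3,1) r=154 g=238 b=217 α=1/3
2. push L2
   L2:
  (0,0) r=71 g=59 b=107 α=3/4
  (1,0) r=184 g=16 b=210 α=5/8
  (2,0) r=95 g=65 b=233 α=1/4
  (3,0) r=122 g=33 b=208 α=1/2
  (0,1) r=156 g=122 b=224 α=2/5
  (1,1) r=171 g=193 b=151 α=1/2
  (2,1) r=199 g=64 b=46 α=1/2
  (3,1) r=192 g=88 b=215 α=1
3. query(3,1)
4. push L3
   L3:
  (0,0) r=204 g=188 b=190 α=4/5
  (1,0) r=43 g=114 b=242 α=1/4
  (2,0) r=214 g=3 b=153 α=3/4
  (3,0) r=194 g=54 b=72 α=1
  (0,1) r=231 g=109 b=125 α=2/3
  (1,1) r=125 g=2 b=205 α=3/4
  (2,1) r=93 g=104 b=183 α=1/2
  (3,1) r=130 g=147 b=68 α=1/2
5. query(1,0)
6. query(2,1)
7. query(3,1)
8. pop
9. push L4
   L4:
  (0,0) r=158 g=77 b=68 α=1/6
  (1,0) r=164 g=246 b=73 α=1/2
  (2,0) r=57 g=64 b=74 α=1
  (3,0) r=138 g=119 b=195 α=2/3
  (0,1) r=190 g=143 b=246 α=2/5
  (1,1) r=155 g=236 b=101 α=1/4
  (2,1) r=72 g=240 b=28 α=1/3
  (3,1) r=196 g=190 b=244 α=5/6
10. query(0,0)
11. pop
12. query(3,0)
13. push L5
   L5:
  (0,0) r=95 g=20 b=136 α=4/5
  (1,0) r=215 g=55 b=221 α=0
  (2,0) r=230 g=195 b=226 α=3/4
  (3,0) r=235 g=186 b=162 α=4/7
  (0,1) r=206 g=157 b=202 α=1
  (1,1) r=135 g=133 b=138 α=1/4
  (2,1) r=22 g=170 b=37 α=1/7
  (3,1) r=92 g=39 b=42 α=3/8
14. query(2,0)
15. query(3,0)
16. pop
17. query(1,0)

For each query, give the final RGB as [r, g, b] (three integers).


(3,1) stack=L1,L2; from [0,0,0]:
L1 α=1/3: [154/3, 238/3, 217/3]
L2 α=1: [192, 88, 215]
rounded: [192, 88, 215]

(1,0) stack=L1,L2,L3; from [0,0,0]:
after L1 α=2/3: [166/3, 106, 302/3]
after L2 α=5/8: [543/4, 199/4, 169]
after L3 α=1/4: [1801/16, 1053/16, 749/4]
= [113, 66, 187]

at x=2,y=1 over L1,L2,L3:
+L1 (α=0) → [0, 0, 0]
+L2 (α=1/2) → [199/2, 32, 23]
+L3 (α=1/2) → [385/4, 68, 103]
→ [96, 68, 103]

at x=3,y=1 over L1,L2,L3:
L1 α=1/3: [154/3, 238/3, 217/3]
L2 α=1: [192, 88, 215]
L3 α=1/2: [161, 235/2, 283/2]
→ [161, 118, 142]

at x=0,y=0 over L1,L2,L4:
L1 α=1/2: [116, 91/2, 237/2]
L2 α=3/4: [329/4, 445/8, 879/8]
L4 α=1/6: [759/8, 947/16, 4939/48]
→ [95, 59, 103]

at x=3,y=0 over L1,L2:
after L1 α=0: [0, 0, 0]
after L2 α=1/2: [61, 33/2, 104]
→ [61, 16, 104]

at x=2,y=0 over L1,L2,L5:
L1 α=1/2: [131/2, 21, 111/2]
L2 α=1/4: [583/8, 32, 799/8]
L5 α=3/4: [6103/32, 617/4, 6223/32]
= [191, 154, 194]

(3,0) stack=L1,L2,L5; from [0,0,0]:
L1 α=0: [0, 0, 0]
L2 α=1/2: [61, 33/2, 104]
L5 α=4/7: [1123/7, 1587/14, 960/7]
= [160, 113, 137]

query (1,0) [L1,L2] — begin 0,0,0
+L1 (α=2/3) → [166/3, 106, 302/3]
+L2 (α=5/8) → [543/4, 199/4, 169]
= [136, 50, 169]


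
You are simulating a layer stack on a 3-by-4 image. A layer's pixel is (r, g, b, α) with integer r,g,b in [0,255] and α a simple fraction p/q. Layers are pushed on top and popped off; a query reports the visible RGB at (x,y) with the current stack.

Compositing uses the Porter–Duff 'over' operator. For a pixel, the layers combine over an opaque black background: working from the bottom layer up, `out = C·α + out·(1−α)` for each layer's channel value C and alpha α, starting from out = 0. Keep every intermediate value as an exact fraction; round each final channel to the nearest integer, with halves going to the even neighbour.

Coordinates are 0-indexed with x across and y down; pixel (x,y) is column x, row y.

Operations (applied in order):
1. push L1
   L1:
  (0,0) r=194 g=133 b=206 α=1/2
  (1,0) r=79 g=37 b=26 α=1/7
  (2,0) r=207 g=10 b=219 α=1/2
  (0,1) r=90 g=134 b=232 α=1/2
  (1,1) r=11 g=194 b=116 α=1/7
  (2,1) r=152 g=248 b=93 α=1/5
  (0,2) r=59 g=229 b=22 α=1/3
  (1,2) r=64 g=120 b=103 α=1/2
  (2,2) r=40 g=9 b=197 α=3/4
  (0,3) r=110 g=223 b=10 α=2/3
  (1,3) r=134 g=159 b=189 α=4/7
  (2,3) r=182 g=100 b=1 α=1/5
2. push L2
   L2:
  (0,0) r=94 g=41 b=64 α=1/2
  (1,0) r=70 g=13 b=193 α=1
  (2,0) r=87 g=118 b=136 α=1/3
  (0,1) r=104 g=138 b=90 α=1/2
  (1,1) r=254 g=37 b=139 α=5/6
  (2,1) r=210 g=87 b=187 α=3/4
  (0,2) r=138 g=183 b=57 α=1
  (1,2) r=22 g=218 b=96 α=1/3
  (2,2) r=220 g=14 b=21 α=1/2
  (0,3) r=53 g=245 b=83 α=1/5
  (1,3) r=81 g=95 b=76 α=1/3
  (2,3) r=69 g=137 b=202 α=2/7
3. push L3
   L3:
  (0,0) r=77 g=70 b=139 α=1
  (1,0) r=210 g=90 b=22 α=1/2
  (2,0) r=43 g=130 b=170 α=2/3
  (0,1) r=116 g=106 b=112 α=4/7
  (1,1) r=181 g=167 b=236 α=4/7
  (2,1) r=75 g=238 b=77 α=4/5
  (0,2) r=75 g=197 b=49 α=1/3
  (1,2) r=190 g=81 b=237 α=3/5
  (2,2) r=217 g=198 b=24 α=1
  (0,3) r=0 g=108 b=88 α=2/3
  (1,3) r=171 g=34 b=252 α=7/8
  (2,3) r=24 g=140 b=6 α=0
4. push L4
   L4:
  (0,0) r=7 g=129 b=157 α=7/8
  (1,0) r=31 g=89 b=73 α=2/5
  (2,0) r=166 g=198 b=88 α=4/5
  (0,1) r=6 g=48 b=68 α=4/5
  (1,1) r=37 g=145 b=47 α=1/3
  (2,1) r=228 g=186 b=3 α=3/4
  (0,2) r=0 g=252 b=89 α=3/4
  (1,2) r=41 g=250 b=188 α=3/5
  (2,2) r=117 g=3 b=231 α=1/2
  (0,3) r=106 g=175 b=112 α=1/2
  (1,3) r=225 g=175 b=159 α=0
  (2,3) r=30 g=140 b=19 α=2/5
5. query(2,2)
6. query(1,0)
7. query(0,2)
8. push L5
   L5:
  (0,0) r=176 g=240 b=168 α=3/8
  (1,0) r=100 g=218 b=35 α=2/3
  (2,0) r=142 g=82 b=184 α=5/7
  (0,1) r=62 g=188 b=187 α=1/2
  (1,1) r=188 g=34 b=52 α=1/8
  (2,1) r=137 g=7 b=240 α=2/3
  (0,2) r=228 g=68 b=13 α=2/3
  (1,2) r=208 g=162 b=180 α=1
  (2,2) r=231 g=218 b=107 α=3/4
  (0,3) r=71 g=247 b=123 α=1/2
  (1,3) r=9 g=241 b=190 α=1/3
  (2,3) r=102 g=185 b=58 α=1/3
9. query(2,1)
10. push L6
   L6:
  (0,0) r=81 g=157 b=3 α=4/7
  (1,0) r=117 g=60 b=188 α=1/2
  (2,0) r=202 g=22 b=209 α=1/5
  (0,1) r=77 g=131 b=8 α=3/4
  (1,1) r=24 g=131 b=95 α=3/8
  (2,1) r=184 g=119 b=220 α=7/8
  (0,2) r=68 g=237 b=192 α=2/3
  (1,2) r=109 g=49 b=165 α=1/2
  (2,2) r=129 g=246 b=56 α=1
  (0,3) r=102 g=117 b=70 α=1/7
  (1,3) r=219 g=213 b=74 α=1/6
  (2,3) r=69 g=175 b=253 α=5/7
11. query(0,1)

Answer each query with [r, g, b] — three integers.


query (2,2) [L1,L2,L3,L4] — begin 0,0,0
after L1 α=3/4: [30, 27/4, 591/4]
after L2 α=1/2: [125, 83/8, 675/8]
after L3 α=1: [217, 198, 24]
after L4 α=1/2: [167, 201/2, 255/2]
= [167, 100, 128]

query (1,0) [L1,L2,L3,L4] — begin 0,0,0
+L1 (α=1/7) → [79/7, 37/7, 26/7]
+L2 (α=1) → [70, 13, 193]
+L3 (α=1/2) → [140, 103/2, 215/2]
+L4 (α=2/5) → [482/5, 133/2, 937/10]
rounded: [96, 66, 94]

(0,2) stack=L1,L2,L3,L4; from [0,0,0]:
+L1 (α=1/3) → [59/3, 229/3, 22/3]
+L2 (α=1) → [138, 183, 57]
+L3 (α=1/3) → [117, 563/3, 163/3]
+L4 (α=3/4) → [117/4, 2831/12, 241/3]
= [29, 236, 80]

(2,1) stack=L1,L2,L3,L4,L5; from [0,0,0]:
L1 α=1/5: [152/5, 248/5, 93/5]
L2 α=3/4: [1651/10, 1553/20, 1449/10]
L3 α=4/5: [4651/50, 20593/100, 4529/50]
L4 α=3/4: [38851/200, 76393/400, 4979/200]
L5 α=2/3: [31217/200, 27331/400, 100979/600]
= [156, 68, 168]

at x=0,y=1 over L1,L2,L3,L4,L5,L6:
after L1 α=1/2: [45, 67, 116]
after L2 α=1/2: [149/2, 205/2, 103]
after L3 α=4/7: [1375/14, 209/2, 757/7]
after L4 α=4/5: [1711/70, 593/10, 2661/35]
after L5 α=1/2: [6051/140, 2473/20, 4603/35]
after L6 α=3/4: [38391/560, 10333/80, 5443/140]
= [69, 129, 39]


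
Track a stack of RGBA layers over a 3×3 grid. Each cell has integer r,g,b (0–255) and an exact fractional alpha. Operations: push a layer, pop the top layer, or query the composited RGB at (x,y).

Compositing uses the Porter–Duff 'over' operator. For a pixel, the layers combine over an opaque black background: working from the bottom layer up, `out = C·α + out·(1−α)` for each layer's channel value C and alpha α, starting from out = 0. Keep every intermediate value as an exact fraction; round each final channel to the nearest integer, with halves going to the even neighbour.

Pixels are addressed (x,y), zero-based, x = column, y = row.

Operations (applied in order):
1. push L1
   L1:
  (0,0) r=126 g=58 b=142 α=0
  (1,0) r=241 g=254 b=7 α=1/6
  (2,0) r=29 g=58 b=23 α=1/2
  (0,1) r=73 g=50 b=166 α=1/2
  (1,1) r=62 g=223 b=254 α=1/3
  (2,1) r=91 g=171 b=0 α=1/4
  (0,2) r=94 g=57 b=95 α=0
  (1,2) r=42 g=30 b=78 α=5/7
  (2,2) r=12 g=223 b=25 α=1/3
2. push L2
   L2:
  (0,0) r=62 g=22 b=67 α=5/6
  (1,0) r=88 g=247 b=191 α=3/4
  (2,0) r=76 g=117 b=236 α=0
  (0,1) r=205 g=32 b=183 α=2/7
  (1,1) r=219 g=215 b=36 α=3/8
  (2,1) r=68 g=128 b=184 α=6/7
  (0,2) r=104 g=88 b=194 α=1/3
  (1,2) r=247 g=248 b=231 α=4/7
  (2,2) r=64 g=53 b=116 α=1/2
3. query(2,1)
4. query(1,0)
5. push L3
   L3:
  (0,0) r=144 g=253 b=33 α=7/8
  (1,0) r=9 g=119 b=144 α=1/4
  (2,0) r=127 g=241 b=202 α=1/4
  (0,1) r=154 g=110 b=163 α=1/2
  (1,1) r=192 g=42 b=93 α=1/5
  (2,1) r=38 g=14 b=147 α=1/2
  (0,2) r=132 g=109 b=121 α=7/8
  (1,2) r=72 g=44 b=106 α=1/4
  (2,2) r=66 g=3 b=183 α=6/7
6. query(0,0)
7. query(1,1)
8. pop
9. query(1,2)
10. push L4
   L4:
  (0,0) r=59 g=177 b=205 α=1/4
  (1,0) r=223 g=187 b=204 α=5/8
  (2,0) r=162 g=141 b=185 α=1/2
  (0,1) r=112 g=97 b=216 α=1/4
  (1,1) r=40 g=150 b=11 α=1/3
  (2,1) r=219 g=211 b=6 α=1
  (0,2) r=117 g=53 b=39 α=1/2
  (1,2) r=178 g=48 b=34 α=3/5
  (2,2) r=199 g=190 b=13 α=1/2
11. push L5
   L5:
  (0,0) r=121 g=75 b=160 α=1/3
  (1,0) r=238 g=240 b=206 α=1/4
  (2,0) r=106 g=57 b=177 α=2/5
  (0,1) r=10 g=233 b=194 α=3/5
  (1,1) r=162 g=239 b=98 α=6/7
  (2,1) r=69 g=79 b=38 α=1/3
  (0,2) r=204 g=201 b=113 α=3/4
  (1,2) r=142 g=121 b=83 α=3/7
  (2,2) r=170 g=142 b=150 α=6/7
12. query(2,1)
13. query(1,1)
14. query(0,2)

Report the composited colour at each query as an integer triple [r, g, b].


(2,1) stack=L1,L2; from [0,0,0]:
L1 α=1/4: [91/4, 171/4, 0]
L2 α=6/7: [1723/28, 3243/28, 1104/7]
= [62, 116, 158]

at x=1,y=0 over L1,L2:
L1 α=1/6: [241/6, 127/3, 7/6]
L2 α=3/4: [1825/24, 1175/6, 3445/24]
→ [76, 196, 144]

query (0,0) [L1,L2,L3] — begin 0,0,0
+L1 (α=0) → [0, 0, 0]
+L2 (α=5/6) → [155/3, 55/3, 335/6]
+L3 (α=7/8) → [3179/24, 671/3, 1721/48]
rounded: [132, 224, 36]

at x=1,y=1 over L1,L2,L3:
+L1 (α=1/3) → [62/3, 223/3, 254/3]
+L2 (α=3/8) → [2281/24, 1525/12, 797/12]
+L3 (α=1/5) → [3433/30, 1651/15, 1076/15]
rounded: [114, 110, 72]

at x=1,y=2 over L1,L2:
after L1 α=5/7: [30, 150/7, 390/7]
after L2 α=4/7: [154, 7394/49, 7638/49]
rounded: [154, 151, 156]

(2,1) stack=L1,L2,L4,L5; from [0,0,0]:
after L1 α=1/4: [91/4, 171/4, 0]
after L2 α=6/7: [1723/28, 3243/28, 1104/7]
after L4 α=1: [219, 211, 6]
after L5 α=1/3: [169, 167, 50/3]
rounded: [169, 167, 17]

(1,1) stack=L1,L2,L4,L5; from [0,0,0]:
L1 α=1/3: [62/3, 223/3, 254/3]
L2 α=3/8: [2281/24, 1525/12, 797/12]
L4 α=1/3: [2761/36, 2425/18, 863/18]
L5 α=6/7: [37753/252, 28237/126, 11447/126]
= [150, 224, 91]

query (0,2) [L1,L2,L4,L5] — begin 0,0,0
after L1 α=0: [0, 0, 0]
after L2 α=1/3: [104/3, 88/3, 194/3]
after L4 α=1/2: [455/6, 247/6, 311/6]
after L5 α=3/4: [4127/24, 3865/24, 2345/24]
rounded: [172, 161, 98]
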